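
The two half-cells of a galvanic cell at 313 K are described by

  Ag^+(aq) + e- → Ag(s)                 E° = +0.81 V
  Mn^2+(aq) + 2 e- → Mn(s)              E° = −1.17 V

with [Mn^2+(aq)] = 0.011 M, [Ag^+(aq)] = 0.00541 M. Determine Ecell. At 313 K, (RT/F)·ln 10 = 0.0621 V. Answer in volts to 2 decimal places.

The Ag⁺/Ag couple has the more positive E°, so it is the cathode; Mn²⁺/Mn is the anode.
E°cell = +0.81 − (−1.17) = +1.98 V, with n = 2 electrons transferred.
The balanced reaction is 2 Ag^+(aq) + Mn(s) → 2 Ag(s) + Mn^2+(aq), so Q = [Mn^2+(aq)] / [Ag^+(aq)]^2 = 376 and log Q = 2.575.
Applying E = E° − (RT ln10/nF)·log Q gives +1.98 − (0.0621/2)(2.575) = +1.90 V.

+1.90 V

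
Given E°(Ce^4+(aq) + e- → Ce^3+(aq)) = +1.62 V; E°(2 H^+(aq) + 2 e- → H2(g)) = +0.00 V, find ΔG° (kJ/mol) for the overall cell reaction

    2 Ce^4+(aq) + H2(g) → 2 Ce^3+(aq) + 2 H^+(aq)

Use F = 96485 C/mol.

In the reaction as written Ce^4+(aq) is reduced, so the Ce⁴⁺/Ce³⁺ couple is the cathode and 2H⁺/H₂ is the anode.
E°cell = +1.62 − (+0.00) = +1.62 V; balancing electrons gives n = 2.
ΔG° = −nFE°cell = −(2)(96485)(+1.62) J/mol = −313 kJ/mol.

−313 kJ/mol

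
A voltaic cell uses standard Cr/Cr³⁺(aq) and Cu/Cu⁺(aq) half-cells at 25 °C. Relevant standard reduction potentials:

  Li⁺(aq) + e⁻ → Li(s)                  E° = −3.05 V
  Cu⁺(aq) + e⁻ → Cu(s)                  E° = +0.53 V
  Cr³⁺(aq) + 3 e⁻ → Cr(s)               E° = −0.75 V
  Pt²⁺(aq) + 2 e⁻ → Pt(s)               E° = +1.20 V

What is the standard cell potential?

+1.28 V

Of the two couples in this cell, the one with the more positive reduction potential is reduced at the cathode: here that is Cu⁺/Cu (+0.53 V); Cr³⁺/Cr (−0.75 V) is the anode.
E°cell = E°(cathode) − E°(anode) = +0.53 − (−0.75) = +1.28 V.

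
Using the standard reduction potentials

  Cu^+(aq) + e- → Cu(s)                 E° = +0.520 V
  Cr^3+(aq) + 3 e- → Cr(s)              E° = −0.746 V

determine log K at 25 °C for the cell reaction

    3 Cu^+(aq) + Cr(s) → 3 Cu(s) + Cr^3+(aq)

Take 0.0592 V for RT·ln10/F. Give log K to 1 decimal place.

The Cu⁺/Cu couple is reduced (cathode); E°cell = +0.520 − (−0.746) = +1.266 V with n = 3.
At equilibrium E = 0, so log K = nE°cell / 0.0592 = (3)(+1.266) / 0.0592 = 64.2.

log K = 64.2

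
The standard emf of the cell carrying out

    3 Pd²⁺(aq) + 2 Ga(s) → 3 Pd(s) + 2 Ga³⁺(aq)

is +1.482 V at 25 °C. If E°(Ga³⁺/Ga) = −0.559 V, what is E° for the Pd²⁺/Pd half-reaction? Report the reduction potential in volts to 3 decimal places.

In the reaction as written the Pd²⁺/Pd couple is reduced (cathode) and Ga³⁺/Ga is oxidized (anode), so E°cell = E°(Pd²⁺/Pd) − E°(Ga³⁺/Ga).
E°(Pd²⁺/Pd) = E°cell + E°(anode) = +1.482 + (−0.559) = +0.923 V.

+0.923 V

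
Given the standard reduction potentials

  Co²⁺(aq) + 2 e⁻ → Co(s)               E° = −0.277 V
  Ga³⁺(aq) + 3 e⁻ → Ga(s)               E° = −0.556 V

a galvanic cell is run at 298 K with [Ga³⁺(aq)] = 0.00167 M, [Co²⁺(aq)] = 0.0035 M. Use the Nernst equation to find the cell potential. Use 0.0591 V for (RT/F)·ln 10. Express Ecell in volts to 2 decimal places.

Co²⁺/Co is reduced (cathode, E° = −0.277 V) and Ga³⁺/Ga is oxidized (anode).
E°cell = E°cat − E°an = −0.277 − (−0.556) = +0.279 V; n = 6.
Balancing gives 3 Co²⁺(aq) + 2 Ga(s) → 3 Co(s) + 2 Ga³⁺(aq); hence Q = [Ga³⁺(aq)]^2 / [Co²⁺(aq)]^3 = 65 (log Q = 1.813).
By the Nernst equation, E = +0.279 − (0.0591/6)·(1.813) = +0.26 V.

+0.26 V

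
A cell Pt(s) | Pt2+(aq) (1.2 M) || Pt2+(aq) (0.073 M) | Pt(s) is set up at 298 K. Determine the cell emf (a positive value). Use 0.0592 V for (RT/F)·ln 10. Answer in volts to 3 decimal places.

For a concentration cell E°cell = 0, since both electrodes use the same couple.
The compartment with the higher Pt2+(aq) concentration (1.2 M) acts as the cathode; ions are reduced there and produced at the dilute (0.073 M) anode.
With n = 2, Ecell = −(0.0592/2)·log([dilute]/[conc]) = −(0.0592/2)·log(0.073/1.2) = +0.036 V.

0.036 V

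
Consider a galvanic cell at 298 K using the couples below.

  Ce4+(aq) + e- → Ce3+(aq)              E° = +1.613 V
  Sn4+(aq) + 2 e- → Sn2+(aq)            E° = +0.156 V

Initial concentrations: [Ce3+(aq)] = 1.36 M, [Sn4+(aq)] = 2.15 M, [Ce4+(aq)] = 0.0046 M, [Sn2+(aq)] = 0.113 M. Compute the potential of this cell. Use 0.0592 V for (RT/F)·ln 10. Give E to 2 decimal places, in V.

+1.27 V

Ce⁴⁺/Ce³⁺ is reduced (cathode, E° = +1.613 V) and Sn⁴⁺/Sn²⁺ is oxidized (anode).
E°cell = +1.613 − (+0.156) = +1.457 V, with n = 2 electrons transferred.
For the overall reaction 2 Ce4+(aq) + Sn2+(aq) → 2 Ce3+(aq) + Sn4+(aq), Q = ([Ce3+(aq)]^2·[Sn4+(aq)]) / ([Ce4+(aq)]^2·[Sn2+(aq)]) = 1.66×10^6, giving log Q = 6.221.
Applying E = E° − (RT ln10/nF)·log Q gives +1.457 − (0.0592/2)(6.221) = +1.27 V.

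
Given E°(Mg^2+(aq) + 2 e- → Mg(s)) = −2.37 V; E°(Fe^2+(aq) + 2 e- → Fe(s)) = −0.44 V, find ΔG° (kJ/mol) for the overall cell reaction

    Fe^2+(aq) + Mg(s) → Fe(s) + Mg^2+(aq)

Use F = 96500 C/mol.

−372 kJ/mol

In the reaction as written Fe^2+(aq) is reduced, so the Fe²⁺/Fe couple is the cathode and Mg²⁺/Mg is the anode.
E°cell = −0.44 − (−2.37) = +1.93 V; balancing electrons gives n = 2.
ΔG° = −nFE°cell = −(2)(96500)(+1.93) J/mol = −372 kJ/mol.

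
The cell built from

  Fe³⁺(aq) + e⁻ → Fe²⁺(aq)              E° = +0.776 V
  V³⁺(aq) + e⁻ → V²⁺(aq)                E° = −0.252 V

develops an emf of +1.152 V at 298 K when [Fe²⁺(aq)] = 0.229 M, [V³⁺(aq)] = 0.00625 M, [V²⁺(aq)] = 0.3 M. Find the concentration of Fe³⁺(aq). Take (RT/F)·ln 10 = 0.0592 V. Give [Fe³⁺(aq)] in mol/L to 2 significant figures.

0.59 M

With Fe³⁺/Fe²⁺ at the cathode and V³⁺/V²⁺ at the anode, E°cell = +0.776 − (−0.252) = +1.028 V (n = 1).
From the Nernst equation, log Q = n(E° − E)/0.0592 = 1·(+1.028 − (+1.152))/0.0592 = −2.095.
For Fe³⁺(aq) + V²⁺(aq) → Fe²⁺(aq) + V³⁺(aq), the reaction quotient is Q = ([Fe²⁺(aq)]·[V³⁺(aq)]) / ([Fe³⁺(aq)]·[V²⁺(aq)]).
Isolating [Fe³⁺(aq)] in Q = 10^{−2.095} yields log [Fe³⁺(aq)] = −0.226, i.e. 0.59 M.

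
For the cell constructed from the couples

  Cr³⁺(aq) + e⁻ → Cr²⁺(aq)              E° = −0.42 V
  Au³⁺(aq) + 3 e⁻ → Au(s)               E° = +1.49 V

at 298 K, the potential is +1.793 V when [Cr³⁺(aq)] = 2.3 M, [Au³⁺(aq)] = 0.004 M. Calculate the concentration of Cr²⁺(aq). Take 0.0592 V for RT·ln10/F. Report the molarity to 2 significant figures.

With Au³⁺/Au at the cathode and Cr³⁺/Cr²⁺ at the anode, E°cell = +1.49 − (−0.42) = +1.91 V (n = 3).
From the Nernst equation, log Q = n(E° − E)/0.0592 = 3·(+1.91 − (+1.793))/0.0592 = 5.929.
For Au³⁺(aq) + 3 Cr²⁺(aq) → Au(s) + 3 Cr³⁺(aq), the reaction quotient is Q = [Cr³⁺(aq)]^3 / ([Au³⁺(aq)]·[Cr²⁺(aq)]^3).
Substituting the known concentrations and solving, log [Cr²⁺(aq)] = −0.815 and [Cr²⁺(aq)] = 0.15 M.

0.15 M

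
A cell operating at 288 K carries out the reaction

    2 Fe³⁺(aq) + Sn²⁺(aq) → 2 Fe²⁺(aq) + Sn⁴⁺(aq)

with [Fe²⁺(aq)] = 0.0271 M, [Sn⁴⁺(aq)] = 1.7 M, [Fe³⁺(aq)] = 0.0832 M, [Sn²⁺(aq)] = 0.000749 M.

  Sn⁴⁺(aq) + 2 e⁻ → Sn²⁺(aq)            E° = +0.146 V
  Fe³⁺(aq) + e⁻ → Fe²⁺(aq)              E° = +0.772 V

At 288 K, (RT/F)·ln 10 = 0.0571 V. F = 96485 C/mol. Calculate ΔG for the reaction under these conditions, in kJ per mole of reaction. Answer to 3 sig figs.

E°cell = +0.772 − (+0.146) = +0.626 V; the balanced reaction transfers n = 2 electrons.
Q = ([Fe²⁺(aq)]^2·[Sn⁴⁺(aq)]) / ([Fe³⁺(aq)]^2·[Sn²⁺(aq)]) = 241, so log Q = 2.382 and E = +0.626 − (0.0571/2)(2.382) = +0.5580 V.
Finally ΔG = −nFE = −(2)(96485 C/mol)(+0.5580 V) = −108 kJ/mol.

−108 kJ/mol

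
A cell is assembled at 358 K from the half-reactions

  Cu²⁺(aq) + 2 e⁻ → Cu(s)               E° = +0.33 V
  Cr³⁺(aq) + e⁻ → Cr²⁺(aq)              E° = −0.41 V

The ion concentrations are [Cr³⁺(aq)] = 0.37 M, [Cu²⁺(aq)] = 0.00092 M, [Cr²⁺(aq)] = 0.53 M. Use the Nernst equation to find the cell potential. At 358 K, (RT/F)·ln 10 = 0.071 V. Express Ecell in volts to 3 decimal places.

Since E°(Cu²⁺/Cu) > E°(Cr³⁺/Cr²⁺), Cu²⁺/Cu serves as the cathode.
The standard potential is +0.33 − (−0.41) = +0.74 V and the balanced reaction transfers n = 2 electrons.
Balancing gives Cu²⁺(aq) + 2 Cr²⁺(aq) → Cu(s) + 2 Cr³⁺(aq); hence Q = [Cr³⁺(aq)]^2 / ([Cu²⁺(aq)]·[Cr²⁺(aq)]^2) = 530 (log Q = 2.724).
Applying E = E° − (RT ln10/nF)·log Q gives +0.74 − (0.071/2)(2.724) = +0.643 V.

+0.643 V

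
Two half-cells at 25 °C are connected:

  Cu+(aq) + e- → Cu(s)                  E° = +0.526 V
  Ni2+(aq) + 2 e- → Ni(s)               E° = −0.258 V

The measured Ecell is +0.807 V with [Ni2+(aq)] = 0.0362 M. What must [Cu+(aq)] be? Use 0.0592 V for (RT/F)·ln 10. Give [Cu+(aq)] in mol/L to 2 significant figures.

Cu⁺/Cu is the cathode (higher E°); E°cell = +0.526 − (−0.258) = +0.784 V with n = 2.
Rearranging E = E° − (0.0592/n)·log Q gives log Q = 2(+0.784 − (+0.807))/0.0592 = −0.777.
The balanced reaction is 2 Cu+(aq) + Ni(s) → 2 Cu(s) + Ni2+(aq), so Q = [Ni2+(aq)] / [Cu+(aq)]^2.
Isolating [Cu+(aq)] in Q = 10^{−0.777} yields log [Cu+(aq)] = −0.332, i.e. 0.47 M.

0.47 M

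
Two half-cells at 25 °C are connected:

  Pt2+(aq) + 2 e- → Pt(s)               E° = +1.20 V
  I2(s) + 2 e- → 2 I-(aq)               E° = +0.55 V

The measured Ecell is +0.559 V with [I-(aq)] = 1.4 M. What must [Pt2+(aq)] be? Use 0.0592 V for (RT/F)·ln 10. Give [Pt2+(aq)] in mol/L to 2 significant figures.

The Pt²⁺/Pt couple has the larger reduction potential, so it is the cathode: E°cell = +1.20 − (+0.55) = +0.65 V and n = 2.
Rearranging E = E° − (0.0592/n)·log Q gives log Q = 2(+0.65 − (+0.559))/0.0592 = 3.074.
Balancing electrons gives Pt2+(aq) + 2 I-(aq) → Pt(s) + I2(s); thus Q = 1 / ([Pt2+(aq)]·[I-(aq)]^2).
Solving for the unknown gives log [Pt2+(aq)] = −3.366, so [Pt2+(aq)] ≈ 0.00043 M.

0.00043 M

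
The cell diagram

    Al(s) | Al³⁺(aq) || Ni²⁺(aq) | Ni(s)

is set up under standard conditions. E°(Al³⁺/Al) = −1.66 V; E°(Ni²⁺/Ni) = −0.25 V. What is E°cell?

+1.41 V

By convention the left-hand electrode in cell notation is the anode (oxidation) and the right-hand electrode is the cathode (reduction).
E°cell = E°(right) − E°(left) = −0.25 − (−1.66) = +1.41 V.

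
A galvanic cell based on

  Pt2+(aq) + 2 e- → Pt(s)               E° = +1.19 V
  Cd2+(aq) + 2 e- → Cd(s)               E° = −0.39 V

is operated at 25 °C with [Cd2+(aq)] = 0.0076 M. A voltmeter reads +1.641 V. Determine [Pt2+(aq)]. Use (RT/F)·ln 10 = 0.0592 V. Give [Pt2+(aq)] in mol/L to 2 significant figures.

0.87 M

With Pt²⁺/Pt at the cathode and Cd²⁺/Cd at the anode, E°cell = +1.19 − (−0.39) = +1.58 V (n = 2).
Rearranging E = E° − (0.0592/n)·log Q gives log Q = 2(+1.58 − (+1.641))/0.0592 = −2.061.
For Pt2+(aq) + Cd(s) → Pt(s) + Cd2+(aq), the reaction quotient is Q = [Cd2+(aq)] / [Pt2+(aq)].
Solving for the unknown gives log [Pt2+(aq)] = −0.058, so [Pt2+(aq)] ≈ 0.87 M.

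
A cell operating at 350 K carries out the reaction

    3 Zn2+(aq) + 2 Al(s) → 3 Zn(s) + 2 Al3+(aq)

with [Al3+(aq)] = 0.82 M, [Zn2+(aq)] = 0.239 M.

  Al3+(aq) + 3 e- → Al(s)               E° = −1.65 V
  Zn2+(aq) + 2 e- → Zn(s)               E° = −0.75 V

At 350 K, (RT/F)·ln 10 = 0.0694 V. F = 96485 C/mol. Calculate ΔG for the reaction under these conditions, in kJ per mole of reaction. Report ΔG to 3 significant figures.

−510 kJ/mol

The standard cell potential is −0.75 − (−1.65) = +0.90 V, with n = 6 electrons in the balanced equation.
The reaction quotient is [Al3+(aq)]^2 / [Zn2+(aq)]^3 = 49.3; by Nernst, E = +0.90 − (0.0694/6)(1.692) = +0.8804 V.
Finally ΔG = −nFE = −(6)(96485 C/mol)(+0.8804 V) = −510 kJ/mol.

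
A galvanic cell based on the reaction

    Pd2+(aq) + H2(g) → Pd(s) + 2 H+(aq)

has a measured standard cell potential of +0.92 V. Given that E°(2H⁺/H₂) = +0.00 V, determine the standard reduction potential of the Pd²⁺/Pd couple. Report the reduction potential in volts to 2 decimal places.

+0.92 V

In the reaction as written the Pd²⁺/Pd couple is reduced (cathode) and 2H⁺/H₂ is oxidized (anode), so E°cell = E°(Pd²⁺/Pd) − E°(2H⁺/H₂).
E°(Pd²⁺/Pd) = E°cell + E°(anode) = +0.92 + (+0.00) = +0.92 V.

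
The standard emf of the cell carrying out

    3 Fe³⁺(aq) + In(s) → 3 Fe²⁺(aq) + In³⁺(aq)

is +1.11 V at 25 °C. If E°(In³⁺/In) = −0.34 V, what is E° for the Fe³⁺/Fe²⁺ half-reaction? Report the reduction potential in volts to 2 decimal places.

In the reaction as written the Fe³⁺/Fe²⁺ couple is reduced (cathode) and In³⁺/In is oxidized (anode), so E°cell = E°(Fe³⁺/Fe²⁺) − E°(In³⁺/In).
E°(Fe³⁺/Fe²⁺) = E°cell + E°(anode) = +1.11 + (−0.34) = +0.77 V.

+0.77 V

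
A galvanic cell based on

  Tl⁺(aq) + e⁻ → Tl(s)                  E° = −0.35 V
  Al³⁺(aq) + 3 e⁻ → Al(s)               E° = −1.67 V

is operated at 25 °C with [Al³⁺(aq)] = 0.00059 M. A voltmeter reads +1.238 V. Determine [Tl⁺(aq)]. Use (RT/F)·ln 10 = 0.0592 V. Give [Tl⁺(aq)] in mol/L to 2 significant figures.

0.0035 M

The Tl⁺/Tl couple has the larger reduction potential, so it is the cathode: E°cell = −0.35 − (−1.67) = +1.32 V and n = 3.
Rearranging E = E° − (0.0592/n)·log Q gives log Q = 3(+1.32 − (+1.238))/0.0592 = 4.155.
The balanced reaction is 3 Tl⁺(aq) + Al(s) → 3 Tl(s) + Al³⁺(aq), so Q = [Al³⁺(aq)] / [Tl⁺(aq)]^3.
Solving for the unknown gives log [Tl⁺(aq)] = −2.461, so [Tl⁺(aq)] ≈ 0.0035 M.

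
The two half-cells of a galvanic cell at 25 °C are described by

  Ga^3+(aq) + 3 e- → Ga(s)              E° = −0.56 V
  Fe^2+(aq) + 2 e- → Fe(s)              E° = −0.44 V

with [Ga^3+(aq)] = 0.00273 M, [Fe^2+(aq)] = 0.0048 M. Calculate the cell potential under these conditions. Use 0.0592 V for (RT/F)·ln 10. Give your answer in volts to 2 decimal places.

The Fe²⁺/Fe couple has the more positive E°, so it is the cathode; Ga³⁺/Ga is the anode.
The standard potential is −0.44 − (−0.56) = +0.12 V and the balanced reaction transfers n = 6 electrons.
The balanced reaction is 3 Fe^2+(aq) + 2 Ga(s) → 3 Fe(s) + 2 Ga^3+(aq), so Q = [Ga^3+(aq)]^2 / [Fe^2+(aq)]^3 = 67.4 and log Q = 1.829.
E = E° − (0.0592/n)·log Q = +0.12 − (0.0592/6)(1.829) = +0.10 V.

+0.10 V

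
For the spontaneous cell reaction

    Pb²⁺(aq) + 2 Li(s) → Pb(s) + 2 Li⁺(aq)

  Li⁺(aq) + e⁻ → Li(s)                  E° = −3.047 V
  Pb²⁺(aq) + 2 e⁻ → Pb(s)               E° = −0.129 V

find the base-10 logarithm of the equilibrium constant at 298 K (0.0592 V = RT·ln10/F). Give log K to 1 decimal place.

log K = 98.6

The Pb²⁺/Pb couple is reduced (cathode); E°cell = −0.129 − (−3.047) = +2.918 V with n = 2.
At equilibrium E = 0, so log K = nE°cell / 0.0592 = (2)(+2.918) / 0.0592 = 98.6.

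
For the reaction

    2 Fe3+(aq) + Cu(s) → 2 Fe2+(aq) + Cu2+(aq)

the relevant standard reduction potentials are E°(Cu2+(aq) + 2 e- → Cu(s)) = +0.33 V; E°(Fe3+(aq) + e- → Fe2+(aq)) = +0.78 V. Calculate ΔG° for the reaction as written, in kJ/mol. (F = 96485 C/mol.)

−86.8 kJ/mol

In the reaction as written Fe3+(aq) is reduced, so the Fe³⁺/Fe²⁺ couple is the cathode and Cu²⁺/Cu is the anode.
E°cell = +0.78 − (+0.33) = +0.45 V; balancing electrons gives n = 2.
ΔG° = −nFE°cell = −(2)(96485)(+0.45) J/mol = −86.8 kJ/mol.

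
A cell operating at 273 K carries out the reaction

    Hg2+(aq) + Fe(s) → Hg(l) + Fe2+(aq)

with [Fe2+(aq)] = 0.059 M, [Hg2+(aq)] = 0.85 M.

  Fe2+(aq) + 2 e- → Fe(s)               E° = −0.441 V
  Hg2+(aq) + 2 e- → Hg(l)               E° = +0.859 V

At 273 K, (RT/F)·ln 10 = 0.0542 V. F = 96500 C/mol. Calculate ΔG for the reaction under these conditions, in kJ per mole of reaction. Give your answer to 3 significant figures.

−257 kJ/mol

E°cell = +0.859 − (−0.441) = +1.300 V; the balanced reaction transfers n = 2 electrons.
Here Q = [Fe2+(aq)] / [Hg2+(aq)] = 0.0694 (log Q = −1.159), giving E = +1.300 − (0.0542/2)·(−1.159) = +1.3314 V.
ΔG = −nFE = −(2)(96500)(+1.3314) J/mol = −257 kJ/mol.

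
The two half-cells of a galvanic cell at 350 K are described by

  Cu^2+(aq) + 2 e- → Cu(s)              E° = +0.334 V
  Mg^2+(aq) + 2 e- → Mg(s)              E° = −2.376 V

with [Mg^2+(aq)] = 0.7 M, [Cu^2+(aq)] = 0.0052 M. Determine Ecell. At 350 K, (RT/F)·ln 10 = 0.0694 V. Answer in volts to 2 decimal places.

Since E°(Cu²⁺/Cu) > E°(Mg²⁺/Mg), Cu²⁺/Cu serves as the cathode.
E°cell = E°cat − E°an = +0.334 − (−2.376) = +2.710 V; n = 2.
Balancing gives Cu^2+(aq) + Mg(s) → Cu(s) + Mg^2+(aq); hence Q = [Mg^2+(aq)] / [Cu^2+(aq)] = 135 (log Q = 2.129).
E = E° − (0.0694/n)·log Q = +2.710 − (0.0694/2)(2.129) = +2.64 V.

+2.64 V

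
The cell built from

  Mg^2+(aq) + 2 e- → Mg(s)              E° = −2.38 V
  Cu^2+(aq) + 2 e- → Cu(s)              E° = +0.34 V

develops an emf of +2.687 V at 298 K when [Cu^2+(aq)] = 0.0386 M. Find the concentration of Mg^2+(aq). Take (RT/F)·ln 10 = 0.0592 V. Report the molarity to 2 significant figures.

0.50 M

The Cu²⁺/Cu couple has the larger reduction potential, so it is the cathode: E°cell = +0.34 − (−2.38) = +2.72 V and n = 2.
Since E = E° − (0.0592/n)·log Q, log Q = n(E° − E)/0.0592 = 1.115.
For Cu^2+(aq) + Mg(s) → Cu(s) + Mg^2+(aq), the reaction quotient is Q = [Mg^2+(aq)] / [Cu^2+(aq)].
Isolating [Mg^2+(aq)] in Q = 10^{1.115} yields log [Mg^2+(aq)] = −0.298, i.e. 0.50 M.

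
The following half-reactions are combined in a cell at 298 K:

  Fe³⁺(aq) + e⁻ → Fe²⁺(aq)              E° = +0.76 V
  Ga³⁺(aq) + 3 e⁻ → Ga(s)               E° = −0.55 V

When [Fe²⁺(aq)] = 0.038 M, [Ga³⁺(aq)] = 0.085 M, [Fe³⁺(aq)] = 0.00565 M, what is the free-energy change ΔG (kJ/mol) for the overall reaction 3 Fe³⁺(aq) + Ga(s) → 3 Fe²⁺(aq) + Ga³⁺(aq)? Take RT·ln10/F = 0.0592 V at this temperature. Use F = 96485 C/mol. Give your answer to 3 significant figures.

The standard cell potential is +0.76 − (−0.55) = +1.31 V, with n = 3 electrons in the balanced equation.
Q = ([Fe²⁺(aq)]^3·[Ga³⁺(aq)]) / [Fe³⁺(aq)]^3 = 25.9, so log Q = 1.413 and E = +1.31 − (0.0592/3)(1.413) = +1.2821 V.
Then ΔG = −nFE = −3 × 96485 × +1.2821 J/mol = −371 kJ/mol.

−371 kJ/mol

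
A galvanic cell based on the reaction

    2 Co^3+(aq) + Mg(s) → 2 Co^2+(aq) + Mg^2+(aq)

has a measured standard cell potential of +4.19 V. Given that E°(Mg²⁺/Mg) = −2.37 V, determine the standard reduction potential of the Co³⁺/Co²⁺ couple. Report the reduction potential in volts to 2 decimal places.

+1.82 V

In the reaction as written the Co³⁺/Co²⁺ couple is reduced (cathode) and Mg²⁺/Mg is oxidized (anode), so E°cell = E°(Co³⁺/Co²⁺) − E°(Mg²⁺/Mg).
E°(Co³⁺/Co²⁺) = E°cell + E°(anode) = +4.19 + (−2.37) = +1.82 V.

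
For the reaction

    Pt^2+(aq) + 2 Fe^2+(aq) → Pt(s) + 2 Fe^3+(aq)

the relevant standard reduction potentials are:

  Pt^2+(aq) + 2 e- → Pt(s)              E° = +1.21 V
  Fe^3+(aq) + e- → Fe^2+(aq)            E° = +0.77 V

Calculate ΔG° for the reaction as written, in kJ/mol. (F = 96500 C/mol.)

−84.9 kJ/mol

In the reaction as written Pt^2+(aq) is reduced, so the Pt²⁺/Pt couple is the cathode and Fe³⁺/Fe²⁺ is the anode.
E°cell = +1.21 − (+0.77) = +0.44 V; balancing electrons gives n = 2.
ΔG° = −nFE°cell = −(2)(96500)(+0.44) J/mol = −84.9 kJ/mol.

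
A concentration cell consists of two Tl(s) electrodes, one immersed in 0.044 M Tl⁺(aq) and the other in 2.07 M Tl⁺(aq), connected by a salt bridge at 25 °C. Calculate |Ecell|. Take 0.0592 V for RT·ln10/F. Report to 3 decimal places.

0.099 V

For a concentration cell E°cell = 0, since both electrodes use the same couple.
The compartment with the higher Tl⁺(aq) concentration (2.07 M) acts as the cathode; ions are reduced there and produced at the dilute (0.044 M) anode.
With n = 1, Ecell = −(0.0592/1)·log([dilute]/[conc]) = −(0.0592/1)·log(0.044/2.07) = +0.099 V.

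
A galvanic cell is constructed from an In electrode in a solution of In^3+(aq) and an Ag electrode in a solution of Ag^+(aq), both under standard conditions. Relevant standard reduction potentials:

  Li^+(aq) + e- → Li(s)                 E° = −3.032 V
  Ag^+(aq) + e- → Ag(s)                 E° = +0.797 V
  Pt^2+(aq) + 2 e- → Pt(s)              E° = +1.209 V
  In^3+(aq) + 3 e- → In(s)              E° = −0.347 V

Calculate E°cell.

The Ag⁺/Ag couple has the higher E°, so Ag ion is reduced (cathode) and In is oxidized (anode).
E°cell = E°(cathode) − E°(anode) = +0.797 − (−0.347) = +1.144 V.

+1.144 V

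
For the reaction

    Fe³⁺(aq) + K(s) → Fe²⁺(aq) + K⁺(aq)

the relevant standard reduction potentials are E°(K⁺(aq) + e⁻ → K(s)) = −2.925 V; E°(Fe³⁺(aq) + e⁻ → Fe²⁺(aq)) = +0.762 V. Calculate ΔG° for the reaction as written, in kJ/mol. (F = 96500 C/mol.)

−356 kJ/mol

In the reaction as written Fe³⁺(aq) is reduced, so the Fe³⁺/Fe²⁺ couple is the cathode and K⁺/K is the anode.
E°cell = +0.762 − (−2.925) = +3.687 V; balancing electrons gives n = 1.
ΔG° = −nFE°cell = −(1)(96500)(+3.687) J/mol = −356 kJ/mol.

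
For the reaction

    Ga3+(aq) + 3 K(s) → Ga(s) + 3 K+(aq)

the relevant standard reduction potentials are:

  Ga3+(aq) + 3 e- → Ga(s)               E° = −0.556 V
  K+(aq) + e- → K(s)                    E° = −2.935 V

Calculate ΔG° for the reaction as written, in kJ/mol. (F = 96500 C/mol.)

In the reaction as written Ga3+(aq) is reduced, so the Ga³⁺/Ga couple is the cathode and K⁺/K is the anode.
E°cell = −0.556 − (−2.935) = +2.379 V; balancing electrons gives n = 3.
ΔG° = −nFE°cell = −(3)(96500)(+2.379) J/mol = −689 kJ/mol.

−689 kJ/mol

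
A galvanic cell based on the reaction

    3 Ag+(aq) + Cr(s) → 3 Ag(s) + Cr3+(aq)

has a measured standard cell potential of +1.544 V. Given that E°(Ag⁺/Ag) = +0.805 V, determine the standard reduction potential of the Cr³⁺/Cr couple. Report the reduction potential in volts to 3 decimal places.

In the reaction as written the Ag⁺/Ag couple is reduced (cathode) and Cr³⁺/Cr is oxidized (anode), so E°cell = E°(Ag⁺/Ag) − E°(Cr³⁺/Cr).
E°(Cr³⁺/Cr) = E°(cathode) − E°cell = +0.805 − (+1.544) = −0.739 V.

−0.739 V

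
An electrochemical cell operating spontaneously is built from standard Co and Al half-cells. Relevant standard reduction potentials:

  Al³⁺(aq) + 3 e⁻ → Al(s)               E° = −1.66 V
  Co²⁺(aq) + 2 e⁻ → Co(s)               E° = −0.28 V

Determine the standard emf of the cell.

+1.38 V

Of the two couples in this cell, the one with the more positive reduction potential is reduced at the cathode: here that is Co²⁺/Co (−0.28 V); Al³⁺/Al (−1.66 V) is the anode.
E°cell = E°(cathode) − E°(anode) = −0.28 − (−1.66) = +1.38 V.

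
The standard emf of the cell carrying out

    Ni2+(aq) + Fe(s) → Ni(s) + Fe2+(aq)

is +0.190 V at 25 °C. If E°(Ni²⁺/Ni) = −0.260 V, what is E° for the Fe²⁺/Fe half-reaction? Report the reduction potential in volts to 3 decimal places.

−0.450 V

In the reaction as written the Ni²⁺/Ni couple is reduced (cathode) and Fe²⁺/Fe is oxidized (anode), so E°cell = E°(Ni²⁺/Ni) − E°(Fe²⁺/Fe).
E°(Fe²⁺/Fe) = E°(cathode) − E°cell = −0.260 − (+0.190) = −0.450 V.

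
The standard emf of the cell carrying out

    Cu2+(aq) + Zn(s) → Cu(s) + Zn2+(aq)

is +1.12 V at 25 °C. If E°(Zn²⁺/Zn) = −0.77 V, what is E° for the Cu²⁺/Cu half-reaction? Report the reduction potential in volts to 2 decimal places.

In the reaction as written the Cu²⁺/Cu couple is reduced (cathode) and Zn²⁺/Zn is oxidized (anode), so E°cell = E°(Cu²⁺/Cu) − E°(Zn²⁺/Zn).
E°(Cu²⁺/Cu) = E°cell + E°(anode) = +1.12 + (−0.77) = +0.35 V.

+0.35 V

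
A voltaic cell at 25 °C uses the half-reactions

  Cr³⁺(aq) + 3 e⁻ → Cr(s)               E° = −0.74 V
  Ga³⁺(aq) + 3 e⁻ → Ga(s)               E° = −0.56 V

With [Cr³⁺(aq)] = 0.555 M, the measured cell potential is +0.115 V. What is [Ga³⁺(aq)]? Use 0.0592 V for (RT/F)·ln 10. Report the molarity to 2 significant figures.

0.00028 M

With Ga³⁺/Ga at the cathode and Cr³⁺/Cr at the anode, E°cell = −0.56 − (−0.74) = +0.18 V (n = 3).
From the Nernst equation, log Q = n(E° − E)/0.0592 = 3·(+0.18 − (+0.115))/0.0592 = 3.294.
For Ga³⁺(aq) + Cr(s) → Ga(s) + Cr³⁺(aq), the reaction quotient is Q = [Cr³⁺(aq)] / [Ga³⁺(aq)].
Solving for the unknown gives log [Ga³⁺(aq)] = −3.550, so [Ga³⁺(aq)] ≈ 0.00028 M.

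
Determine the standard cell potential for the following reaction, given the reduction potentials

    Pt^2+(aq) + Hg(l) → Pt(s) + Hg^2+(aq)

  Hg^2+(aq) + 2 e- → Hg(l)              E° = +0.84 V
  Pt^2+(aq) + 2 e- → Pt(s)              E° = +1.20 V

+0.36 V

In the reaction as written, Pt^2+(aq) is reduced (cathode) and Hg^2+(aq) is produced by oxidation at the anode.
E°cell = E°(cathode) − E°(anode) = +1.20 − (+0.84) = +0.36 V.
The positive value indicates the reaction is spontaneous as written.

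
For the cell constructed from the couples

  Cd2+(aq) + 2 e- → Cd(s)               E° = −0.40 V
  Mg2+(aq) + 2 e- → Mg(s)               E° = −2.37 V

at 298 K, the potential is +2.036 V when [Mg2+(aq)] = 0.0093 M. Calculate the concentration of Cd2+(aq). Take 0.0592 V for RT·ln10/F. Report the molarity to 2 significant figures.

1.6 M

The Cd²⁺/Cd couple has the larger reduction potential, so it is the cathode: E°cell = −0.40 − (−2.37) = +1.97 V and n = 2.
From the Nernst equation, log Q = n(E° − E)/0.0592 = 2·(+1.97 − (+2.036))/0.0592 = −2.230.
For Cd2+(aq) + Mg(s) → Cd(s) + Mg2+(aq), the reaction quotient is Q = [Mg2+(aq)] / [Cd2+(aq)].
Isolating [Cd2+(aq)] in Q = 10^{−2.230} yields log [Cd2+(aq)] = 0.198, i.e. 1.6 M.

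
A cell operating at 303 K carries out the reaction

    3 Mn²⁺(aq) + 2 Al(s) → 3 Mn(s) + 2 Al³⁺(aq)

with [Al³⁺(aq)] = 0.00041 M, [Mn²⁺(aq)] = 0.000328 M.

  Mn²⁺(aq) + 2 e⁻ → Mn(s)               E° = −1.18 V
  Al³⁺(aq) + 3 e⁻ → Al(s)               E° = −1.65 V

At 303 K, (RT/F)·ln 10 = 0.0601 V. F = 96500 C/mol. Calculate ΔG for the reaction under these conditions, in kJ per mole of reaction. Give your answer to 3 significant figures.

−251 kJ/mol

The standard cell potential is −1.18 − (−1.65) = +0.47 V, with n = 6 electrons in the balanced equation.
Q = [Al³⁺(aq)]^2 / [Mn²⁺(aq)]^3 = 4.76×10^3, so log Q = 3.678 and E = +0.47 − (0.0601/6)(3.678) = +0.4332 V.
Then ΔG = −nFE = −6 × 96500 × +0.4332 J/mol = −251 kJ/mol.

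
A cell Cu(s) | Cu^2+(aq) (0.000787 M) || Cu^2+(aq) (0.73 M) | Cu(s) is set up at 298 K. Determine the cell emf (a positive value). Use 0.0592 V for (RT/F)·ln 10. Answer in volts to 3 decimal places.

For a concentration cell E°cell = 0, since both electrodes use the same couple.
The compartment with the higher Cu^2+(aq) concentration (0.73 M) acts as the cathode; ions are reduced there and produced at the dilute (0.000787 M) anode.
With n = 2, Ecell = −(0.0592/2)·log([dilute]/[conc]) = −(0.0592/2)·log(0.000787/0.73) = +0.088 V.

0.088 V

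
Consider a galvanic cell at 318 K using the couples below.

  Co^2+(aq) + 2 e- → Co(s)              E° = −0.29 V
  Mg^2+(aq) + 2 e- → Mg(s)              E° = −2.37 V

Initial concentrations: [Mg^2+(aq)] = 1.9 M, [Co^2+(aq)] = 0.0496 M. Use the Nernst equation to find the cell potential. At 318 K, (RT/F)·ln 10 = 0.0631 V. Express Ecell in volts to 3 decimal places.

Since E°(Co²⁺/Co) > E°(Mg²⁺/Mg), Co²⁺/Co serves as the cathode.
The standard potential is −0.29 − (−2.37) = +2.08 V and the balanced reaction transfers n = 2 electrons.
Balancing gives Co^2+(aq) + Mg(s) → Co(s) + Mg^2+(aq); hence Q = [Mg^2+(aq)] / [Co^2+(aq)] = 38.3 (log Q = 1.583).
Applying E = E° − (RT ln10/nF)·log Q gives +2.08 − (0.0631/2)(1.583) = +2.030 V.

+2.030 V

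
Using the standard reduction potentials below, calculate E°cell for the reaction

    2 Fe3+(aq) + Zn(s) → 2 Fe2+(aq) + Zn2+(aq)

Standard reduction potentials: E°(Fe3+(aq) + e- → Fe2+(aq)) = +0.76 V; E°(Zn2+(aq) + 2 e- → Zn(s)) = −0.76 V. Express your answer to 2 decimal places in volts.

+1.52 V

In the reaction as written, Fe3+(aq) is reduced (cathode) and Zn2+(aq) is produced by oxidation at the anode.
E°cell = E°(cathode) − E°(anode) = +0.76 − (−0.76) = +1.52 V.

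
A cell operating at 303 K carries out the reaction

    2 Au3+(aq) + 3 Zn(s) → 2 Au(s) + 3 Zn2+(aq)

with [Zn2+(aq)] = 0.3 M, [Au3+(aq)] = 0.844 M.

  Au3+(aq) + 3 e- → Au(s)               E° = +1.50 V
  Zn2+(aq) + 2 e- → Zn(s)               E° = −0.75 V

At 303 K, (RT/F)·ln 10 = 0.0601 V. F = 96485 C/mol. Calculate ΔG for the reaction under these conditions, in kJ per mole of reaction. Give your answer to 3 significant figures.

The standard cell potential is +1.50 − (−0.75) = +2.25 V, with n = 6 electrons in the balanced equation.
Here Q = [Zn2+(aq)]^3 / [Au3+(aq)]^2 = 0.0379 (log Q = −1.421), giving E = +2.25 − (0.0601/6)·(−1.421) = +2.2642 V.
Then ΔG = −nFE = −6 × 96485 × +2.2642 J/mol = −1310 kJ/mol.

−1310 kJ/mol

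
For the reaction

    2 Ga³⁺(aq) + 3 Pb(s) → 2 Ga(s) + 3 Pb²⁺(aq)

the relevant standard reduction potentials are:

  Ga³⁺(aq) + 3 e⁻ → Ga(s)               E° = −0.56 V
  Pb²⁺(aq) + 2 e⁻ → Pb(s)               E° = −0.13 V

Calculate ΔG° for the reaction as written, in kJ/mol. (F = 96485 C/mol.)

+249 kJ/mol

In the reaction as written Ga³⁺(aq) is reduced, so the Ga³⁺/Ga couple is the cathode and Pb²⁺/Pb is the anode.
E°cell = −0.56 − (−0.13) = −0.43 V; balancing electrons gives n = 6.
ΔG° = −nFE°cell = −(6)(96485)(−0.43) J/mol = +249 kJ/mol.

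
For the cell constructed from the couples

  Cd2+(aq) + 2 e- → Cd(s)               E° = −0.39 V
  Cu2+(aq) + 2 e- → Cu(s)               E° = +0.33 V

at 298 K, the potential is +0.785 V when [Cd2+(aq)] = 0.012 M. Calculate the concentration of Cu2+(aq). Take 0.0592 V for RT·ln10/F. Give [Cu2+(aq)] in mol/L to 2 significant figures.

1.9 M

With Cu²⁺/Cu at the cathode and Cd²⁺/Cd at the anode, E°cell = +0.33 − (−0.39) = +0.72 V (n = 2).
Since E = E° − (0.0592/n)·log Q, log Q = n(E° − E)/0.0592 = −2.196.
The balanced reaction is Cu2+(aq) + Cd(s) → Cu(s) + Cd2+(aq), so Q = [Cd2+(aq)] / [Cu2+(aq)].
Isolating [Cu2+(aq)] in Q = 10^{−2.196} yields log [Cu2+(aq)] = 0.275, i.e. 1.9 M.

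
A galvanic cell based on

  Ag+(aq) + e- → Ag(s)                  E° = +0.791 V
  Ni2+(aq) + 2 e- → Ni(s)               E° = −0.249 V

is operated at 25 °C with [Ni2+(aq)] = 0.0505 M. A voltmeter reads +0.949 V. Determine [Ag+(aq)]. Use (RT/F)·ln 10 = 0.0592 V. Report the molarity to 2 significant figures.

0.0065 M

With Ag⁺/Ag at the cathode and Ni²⁺/Ni at the anode, E°cell = +0.791 − (−0.249) = +1.040 V (n = 2).
Since E = E° − (0.0592/n)·log Q, log Q = n(E° − E)/0.0592 = 3.074.
Balancing electrons gives 2 Ag+(aq) + Ni(s) → 2 Ag(s) + Ni2+(aq); thus Q = [Ni2+(aq)] / [Ag+(aq)]^2.
Isolating [Ag+(aq)] in Q = 10^{3.074} yields log [Ag+(aq)] = −2.185, i.e. 0.0065 M.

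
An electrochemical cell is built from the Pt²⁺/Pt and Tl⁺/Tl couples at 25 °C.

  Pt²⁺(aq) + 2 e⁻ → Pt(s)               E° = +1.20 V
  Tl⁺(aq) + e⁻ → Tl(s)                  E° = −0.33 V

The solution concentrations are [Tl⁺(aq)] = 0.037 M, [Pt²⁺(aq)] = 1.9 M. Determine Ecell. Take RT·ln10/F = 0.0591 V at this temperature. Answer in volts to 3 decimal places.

The Pt²⁺/Pt couple has the more positive E°, so it is the cathode; Tl⁺/Tl is the anode.
E°cell = E°cat − E°an = +1.20 − (−0.33) = +1.53 V; n = 2.
Balancing gives Pt²⁺(aq) + 2 Tl(s) → Pt(s) + 2 Tl⁺(aq); hence Q = [Tl⁺(aq)]^2 / [Pt²⁺(aq)] = 0.000721 (log Q = −3.142).
E = E° − (0.0591/n)·log Q = +1.53 − (0.0591/2)(−3.142) = +1.623 V.

+1.623 V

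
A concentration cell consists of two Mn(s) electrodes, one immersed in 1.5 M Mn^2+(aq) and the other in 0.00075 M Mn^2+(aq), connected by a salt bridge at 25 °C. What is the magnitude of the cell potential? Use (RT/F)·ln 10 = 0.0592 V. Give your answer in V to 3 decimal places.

0.098 V

For a concentration cell E°cell = 0, since both electrodes use the same couple.
The compartment with the higher Mn^2+(aq) concentration (1.5 M) acts as the cathode; ions are reduced there and produced at the dilute (0.00075 M) anode.
With n = 2, Ecell = −(0.0592/2)·log([dilute]/[conc]) = −(0.0592/2)·log(0.00075/1.5) = +0.098 V.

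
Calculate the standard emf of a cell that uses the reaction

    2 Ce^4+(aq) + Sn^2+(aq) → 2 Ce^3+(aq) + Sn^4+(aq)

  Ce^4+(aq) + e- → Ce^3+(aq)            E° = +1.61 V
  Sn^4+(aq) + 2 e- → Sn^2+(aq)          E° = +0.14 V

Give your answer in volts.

+1.47 V

Ce^4+(aq) gains electrons, so the Ce⁴⁺/Ce³⁺ couple is the cathode; the Sn⁴⁺/Sn²⁺ couple is the anode.
E°cell = E°(cathode) − E°(anode) = +1.61 − (+0.14) = +1.47 V.
The positive value indicates the reaction is spontaneous as written.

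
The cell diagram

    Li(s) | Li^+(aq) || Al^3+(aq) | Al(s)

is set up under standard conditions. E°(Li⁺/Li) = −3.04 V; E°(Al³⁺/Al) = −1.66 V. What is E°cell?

By convention the left-hand electrode in cell notation is the anode (oxidation) and the right-hand electrode is the cathode (reduction).
E°cell = E°(right) − E°(left) = −1.66 − (−3.04) = +1.38 V.

+1.38 V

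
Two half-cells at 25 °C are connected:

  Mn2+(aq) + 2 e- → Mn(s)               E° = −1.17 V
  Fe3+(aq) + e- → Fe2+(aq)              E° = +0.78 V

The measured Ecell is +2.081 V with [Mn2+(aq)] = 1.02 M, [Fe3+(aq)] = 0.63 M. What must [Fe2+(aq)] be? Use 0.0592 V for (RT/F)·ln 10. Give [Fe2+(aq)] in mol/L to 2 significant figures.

Fe³⁺/Fe²⁺ is the cathode (higher E°); E°cell = +0.78 − (−1.17) = +1.95 V with n = 2.
Rearranging E = E° − (0.0592/n)·log Q gives log Q = 2(+1.95 − (+2.081))/0.0592 = −4.426.
Balancing electrons gives 2 Fe3+(aq) + Mn(s) → 2 Fe2+(aq) + Mn2+(aq); thus Q = ([Fe2+(aq)]^2·[Mn2+(aq)]) / [Fe3+(aq)]^2.
Solving for the unknown gives log [Fe2+(aq)] = −2.418, so [Fe2+(aq)] ≈ 0.0038 M.

0.0038 M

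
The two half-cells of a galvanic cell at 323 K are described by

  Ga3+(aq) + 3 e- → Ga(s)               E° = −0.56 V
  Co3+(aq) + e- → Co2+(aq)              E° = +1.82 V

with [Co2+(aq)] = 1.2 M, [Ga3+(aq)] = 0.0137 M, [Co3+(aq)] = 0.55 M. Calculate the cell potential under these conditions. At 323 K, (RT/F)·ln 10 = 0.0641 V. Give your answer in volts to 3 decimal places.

The Co³⁺/Co²⁺ couple has the more positive E°, so it is the cathode; Ga³⁺/Ga is the anode.
E°cell = +1.82 − (−0.56) = +2.38 V, with n = 3 electrons transferred.
The balanced reaction is 3 Co3+(aq) + Ga(s) → 3 Co2+(aq) + Ga3+(aq), so Q = ([Co2+(aq)]^3·[Ga3+(aq)]) / [Co3+(aq)]^3 = 0.142 and log Q = −0.847.
Applying E = E° − (RT ln10/nF)·log Q gives +2.38 − (0.0641/3)(−0.847) = +2.398 V.

+2.398 V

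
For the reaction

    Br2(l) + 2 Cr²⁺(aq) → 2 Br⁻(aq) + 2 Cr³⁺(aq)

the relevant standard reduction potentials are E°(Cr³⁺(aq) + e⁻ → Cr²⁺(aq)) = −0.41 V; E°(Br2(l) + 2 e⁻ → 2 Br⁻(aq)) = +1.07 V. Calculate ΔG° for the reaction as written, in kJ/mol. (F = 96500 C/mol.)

In the reaction as written Br2(l) is reduced, so the Br₂/Br⁻ couple is the cathode and Cr³⁺/Cr²⁺ is the anode.
E°cell = +1.07 − (−0.41) = +1.48 V; balancing electrons gives n = 2.
ΔG° = −nFE°cell = −(2)(96500)(+1.48) J/mol = −286 kJ/mol.

−286 kJ/mol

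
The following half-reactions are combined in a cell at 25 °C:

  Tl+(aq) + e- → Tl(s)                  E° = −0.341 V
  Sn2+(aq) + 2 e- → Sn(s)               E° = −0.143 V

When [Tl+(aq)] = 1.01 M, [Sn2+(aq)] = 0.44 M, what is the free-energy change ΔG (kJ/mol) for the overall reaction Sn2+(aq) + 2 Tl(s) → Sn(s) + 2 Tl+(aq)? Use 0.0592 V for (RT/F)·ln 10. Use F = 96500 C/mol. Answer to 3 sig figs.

The standard cell potential is −0.143 − (−0.341) = +0.198 V, with n = 2 electrons in the balanced equation.
Q = [Tl+(aq)]^2 / [Sn2+(aq)] = 2.32, so log Q = 0.365 and E = +0.198 − (0.0592/2)(0.365) = +0.1872 V.
Finally ΔG = −nFE = −(2)(96500 C/mol)(+0.1872 V) = −36.1 kJ/mol.

−36.1 kJ/mol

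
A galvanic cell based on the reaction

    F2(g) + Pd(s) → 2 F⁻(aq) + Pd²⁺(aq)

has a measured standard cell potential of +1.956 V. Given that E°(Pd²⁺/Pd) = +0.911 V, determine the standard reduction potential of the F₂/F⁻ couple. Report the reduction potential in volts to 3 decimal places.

+2.867 V

In the reaction as written the F₂/F⁻ couple is reduced (cathode) and Pd²⁺/Pd is oxidized (anode), so E°cell = E°(F₂/F⁻) − E°(Pd²⁺/Pd).
E°(F₂/F⁻) = E°cell + E°(anode) = +1.956 + (+0.911) = +2.867 V.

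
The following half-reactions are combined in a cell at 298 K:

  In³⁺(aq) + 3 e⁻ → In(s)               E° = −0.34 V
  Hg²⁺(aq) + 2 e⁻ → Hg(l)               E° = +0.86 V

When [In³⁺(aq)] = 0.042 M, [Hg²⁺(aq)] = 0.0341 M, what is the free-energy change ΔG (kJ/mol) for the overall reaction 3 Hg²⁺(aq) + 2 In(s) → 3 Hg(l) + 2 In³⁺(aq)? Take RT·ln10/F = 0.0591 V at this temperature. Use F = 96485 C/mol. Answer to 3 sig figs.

−685 kJ/mol

The standard cell potential is +0.86 − (−0.34) = +1.20 V, with n = 6 electrons in the balanced equation.
The reaction quotient is [In³⁺(aq)]^2 / [Hg²⁺(aq)]^3 = 44.5; by Nernst, E = +1.20 − (0.0591/6)(1.648) = +1.1838 V.
Then ΔG = −nFE = −6 × 96485 × +1.1838 J/mol = −685 kJ/mol.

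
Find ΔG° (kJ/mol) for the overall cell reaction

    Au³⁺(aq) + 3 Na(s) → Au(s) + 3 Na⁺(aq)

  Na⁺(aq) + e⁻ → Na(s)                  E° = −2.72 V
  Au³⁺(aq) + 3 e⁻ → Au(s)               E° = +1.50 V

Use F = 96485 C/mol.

In the reaction as written Au³⁺(aq) is reduced, so the Au³⁺/Au couple is the cathode and Na⁺/Na is the anode.
E°cell = +1.50 − (−2.72) = +4.22 V; balancing electrons gives n = 3.
ΔG° = −nFE°cell = −(3)(96485)(+4.22) J/mol = −1222 kJ/mol.

−1222 kJ/mol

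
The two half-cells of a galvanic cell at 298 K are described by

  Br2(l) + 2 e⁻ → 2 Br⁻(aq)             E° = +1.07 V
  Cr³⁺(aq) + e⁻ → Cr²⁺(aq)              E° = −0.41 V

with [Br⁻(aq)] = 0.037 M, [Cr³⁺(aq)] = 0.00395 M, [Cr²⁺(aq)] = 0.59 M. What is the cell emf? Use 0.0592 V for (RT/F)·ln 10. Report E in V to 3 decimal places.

The Br₂/Br⁻ couple has the more positive E°, so it is the cathode; Cr³⁺/Cr²⁺ is the anode.
E°cell = +1.07 − (−0.41) = +1.48 V, with n = 2 electrons transferred.
Balancing gives Br2(l) + 2 Cr²⁺(aq) → 2 Br⁻(aq) + 2 Cr³⁺(aq); hence Q = ([Br⁻(aq)]^2·[Cr³⁺(aq)]^2) / [Cr²⁺(aq)]^2 = 6.14×10^−8 (log Q = −7.212).
By the Nernst equation, E = +1.48 − (0.0592/2)·(−7.212) = +1.693 V.

+1.693 V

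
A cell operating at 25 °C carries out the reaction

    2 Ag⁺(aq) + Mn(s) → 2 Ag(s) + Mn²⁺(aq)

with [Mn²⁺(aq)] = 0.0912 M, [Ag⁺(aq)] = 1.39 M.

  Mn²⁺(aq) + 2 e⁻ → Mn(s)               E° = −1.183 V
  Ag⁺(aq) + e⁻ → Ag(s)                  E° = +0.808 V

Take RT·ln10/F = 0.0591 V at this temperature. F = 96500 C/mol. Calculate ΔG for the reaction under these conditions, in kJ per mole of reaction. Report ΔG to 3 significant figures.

The standard cell potential is +0.808 − (−1.183) = +1.991 V, with n = 2 electrons in the balanced equation.
Here Q = [Mn²⁺(aq)] / [Ag⁺(aq)]^2 = 0.0472 (log Q = −1.326), giving E = +1.991 − (0.0591/2)·(−1.326) = +2.0302 V.
ΔG = −nFE = −(2)(96500)(+2.0302) J/mol = −392 kJ/mol.

−392 kJ/mol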